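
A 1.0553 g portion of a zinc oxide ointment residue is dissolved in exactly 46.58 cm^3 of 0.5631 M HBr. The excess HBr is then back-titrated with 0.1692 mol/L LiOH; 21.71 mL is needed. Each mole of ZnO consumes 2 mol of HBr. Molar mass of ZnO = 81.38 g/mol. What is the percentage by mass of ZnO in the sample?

Total n(HBr) added = 0.5631 x 0.04658 = 0.02623 mol.
n(LiOH) used = 0.1692 x 0.02171 = 0.003673 mol, which equals the excess n(HBr).
So n(HBr) consumed by the sample = 0.02623 - 0.003673 = 0.02256 mol.
n(ZnO) = 0.02256 / 2 = 0.01128 mol.
mass ZnO = 0.01128 x 81.38 = 0.9178 g, so %ZnO = 0.9178/1.0553 x 100 = 87.0%.

87.0%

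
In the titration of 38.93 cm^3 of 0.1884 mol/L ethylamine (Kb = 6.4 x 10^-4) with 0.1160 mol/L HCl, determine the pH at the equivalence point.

5.98

n(C2H5NH2) = 0.1884 x 0.03893 = 0.007334 mol; V(HCl) at equivalence = 0.007334/0.1160 = 0.06323 L.
At equivalence the base is fully converted to C2H5NH3+; total volume = 0.1022 L, so [C2H5NH3+] = 0.007334/0.1022 = 0.07180 M.
Ka(C2H5NH3+) = Kw/Kb = 1.0e-14 / 6.4 x 10^-4 = 1.56e-11.
[H^+] = sqrt(Ka x [C2H5NH3+]) = sqrt(1.56e-11 x 0.07180) = 1.06e-6 M.
pH = -log(1.06e-6) = 5.98.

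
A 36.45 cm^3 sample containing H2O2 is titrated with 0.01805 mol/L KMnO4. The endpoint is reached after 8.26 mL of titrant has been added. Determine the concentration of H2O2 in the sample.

0.0102 M

n(KMnO4) = 0.01805 x 0.008260 = 0.0001491 mol.
From the balanced equation, 2 mol KMnO4 reacts with 5 mol H2O2, so n(H2O2) = 0.0001491 x 5/2 = 0.0003727 mol.
[H2O2] = 0.0003727 / 0.03645 L = 0.0102 M.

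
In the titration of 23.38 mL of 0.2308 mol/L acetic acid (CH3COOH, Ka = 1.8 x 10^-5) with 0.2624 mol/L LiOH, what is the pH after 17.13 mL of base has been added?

5.44

Initial n(CH3COOH) = 0.2308 x 0.02338 = 0.005396 mol.
n(LiOH) added = 0.2624 x 0.01713 = 0.004495 mol, converting that many moles of CH3COOH to CH3COO-.
Remaining n(CH3COOH) = 0.0009012 mol; n(CH3COO-) = 0.004495 mol.
By Henderson-Hasselbalch, pH = pKa + log([A^-]/[HA]) = 4.74 + log(0.004495/0.0009012) = 4.74 + (+0.70) = 5.44.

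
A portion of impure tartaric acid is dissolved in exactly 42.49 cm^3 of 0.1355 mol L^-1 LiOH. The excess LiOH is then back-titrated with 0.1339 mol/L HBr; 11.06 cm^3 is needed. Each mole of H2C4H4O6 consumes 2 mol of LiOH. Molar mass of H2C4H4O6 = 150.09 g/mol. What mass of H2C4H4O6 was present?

Total n(LiOH) added = 0.1355 x 0.04249 = 0.005757 mol.
n(HBr) used = 0.1339 x 0.01106 = 0.001481 mol, which equals the excess n(LiOH).
So n(LiOH) consumed by the sample = 0.005757 - 0.001481 = 0.004276 mol.
n(H2C4H4O6) = 0.004276 / 2 = 0.002138 mol.
mass = 0.002138 mol x 150.09 g/mol = 0.321 g.

0.321 g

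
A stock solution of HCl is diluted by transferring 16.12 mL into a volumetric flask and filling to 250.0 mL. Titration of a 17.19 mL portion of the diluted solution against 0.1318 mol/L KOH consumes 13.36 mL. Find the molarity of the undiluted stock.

n(KOH) = 0.1318 x 0.01336 = 0.001761 mol.
n(HCl) in the aliquot = 0.001761 mol.
[diluted HCl] = 0.001761 / 0.01719 = 0.1024 M.
Dilution factor = 250.0/16.12 = 15.51, so [stock] = 0.1024 x 15.51 = 1.59 M.

1.59 M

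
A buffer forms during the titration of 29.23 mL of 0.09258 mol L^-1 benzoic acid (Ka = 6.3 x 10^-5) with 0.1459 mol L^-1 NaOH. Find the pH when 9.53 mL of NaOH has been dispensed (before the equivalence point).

4.22

Initial n(C6H5COOH) = 0.09258 x 0.02923 = 0.002706 mol.
n(NaOH) added = 0.1459 x 0.009530 = 0.001390 mol, converting that many moles of C6H5COOH to C6H5COO-.
Remaining n(C6H5COOH) = 0.001316 mol; n(C6H5COO-) = 0.001390 mol.
By Henderson-Hasselbalch, pH = pKa + log([A^-]/[HA]) = 4.20 + log(0.001390/0.001316) = 4.20 + (+0.02) = 4.22.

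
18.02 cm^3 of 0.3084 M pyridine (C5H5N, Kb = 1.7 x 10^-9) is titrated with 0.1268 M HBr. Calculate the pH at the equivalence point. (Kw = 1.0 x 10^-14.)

n(C5H5N) = 0.3084 x 0.01802 = 0.005557 mol; V(HBr) at equivalence = 0.005557/0.1268 = 0.04383 L.
At equivalence the base is fully converted to C5H5NH+; total volume = 0.06185 L, so [C5H5NH+] = 0.005557/0.06185 = 0.08986 M.
Ka(C5H5NH+) = Kw/Kb = 1.0e-14 / 1.7 x 10^-9 = 5.88e-6.
[H^+] = sqrt(Ka x [C5H5NH+]) = sqrt(5.88e-6 x 0.08986) = 0.000727 M.
pH = -log(0.000727) = 3.14.

3.14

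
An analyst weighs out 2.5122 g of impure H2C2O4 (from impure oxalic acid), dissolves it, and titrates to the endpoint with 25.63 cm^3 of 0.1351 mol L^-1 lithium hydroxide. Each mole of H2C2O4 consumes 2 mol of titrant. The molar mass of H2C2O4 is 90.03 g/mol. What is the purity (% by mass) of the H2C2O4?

6.20%

n(LiOH) = 0.1351 x 0.02563 = 0.003463 mol.
n(H2C2O4) = 0.003463 / 2 = 0.001731 mol.
mass of H2C2O4 = 0.001731 x 90.03 = 0.1559 g.
% purity = 0.1559 / 2.5122 x 100 = 6.20%.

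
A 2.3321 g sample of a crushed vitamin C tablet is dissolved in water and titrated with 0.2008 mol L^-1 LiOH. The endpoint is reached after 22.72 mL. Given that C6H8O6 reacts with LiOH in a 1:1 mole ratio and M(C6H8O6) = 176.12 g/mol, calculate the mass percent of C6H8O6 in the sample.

n(LiOH) = 0.2008 x 0.02272 = 0.004562 mol.
n(C6H8O6) = 0.004562 / 1 = 0.004562 mol.
mass of C6H8O6 = 0.004562 x 176.12 = 0.8035 g.
% purity = 0.8035 / 2.3321 x 100 = 34.5%.

34.5%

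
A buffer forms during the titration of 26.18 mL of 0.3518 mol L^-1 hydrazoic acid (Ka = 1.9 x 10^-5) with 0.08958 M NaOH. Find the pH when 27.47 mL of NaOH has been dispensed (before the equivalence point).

4.28

Initial n(HN3) = 0.3518 x 0.02618 = 0.009210 mol.
n(NaOH) added = 0.08958 x 0.02747 = 0.002461 mol, converting that many moles of HN3 to N3-.
Remaining n(HN3) = 0.006749 mol; n(N3-) = 0.002461 mol.
By Henderson-Hasselbalch, pH = pKa + log([A^-]/[HA]) = 4.72 + log(0.002461/0.006749) = 4.72 + (-0.44) = 4.28.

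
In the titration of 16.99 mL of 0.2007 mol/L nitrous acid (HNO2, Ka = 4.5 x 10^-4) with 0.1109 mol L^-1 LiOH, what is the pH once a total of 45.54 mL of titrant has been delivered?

n(acid) = 0.2007 x 0.01699 = 0.003410 mol; n(LiOH) added = 0.1109 x 0.04554 = 0.005050 mol.
Base is in excess by 0.005050 - 0.003410 = 0.001640 mol in a total volume of 0.06253 L.
[OH^-] = 0.001640/0.06253 = 0.02624 M, so pOH = 1.58 and pH = 14.00 - 1.58 = 12.42.

12.42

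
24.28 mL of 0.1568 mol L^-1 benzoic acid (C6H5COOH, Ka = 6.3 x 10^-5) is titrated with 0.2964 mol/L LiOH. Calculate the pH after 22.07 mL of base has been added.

12.77

n(acid) = 0.1568 x 0.02428 = 0.003807 mol; n(LiOH) added = 0.2964 x 0.02207 = 0.006542 mol.
Base is in excess by 0.006542 - 0.003807 = 0.002734 mol in a total volume of 0.04635 L.
[OH^-] = 0.002734/0.04635 = 0.05900 M, so pOH = 1.23 and pH = 14.00 - 1.23 = 12.77.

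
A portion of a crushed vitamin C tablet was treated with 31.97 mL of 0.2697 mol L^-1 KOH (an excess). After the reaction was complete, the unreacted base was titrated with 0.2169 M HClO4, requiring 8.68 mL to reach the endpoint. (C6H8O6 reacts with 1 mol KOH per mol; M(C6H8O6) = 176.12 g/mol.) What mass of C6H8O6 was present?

Total n(KOH) added = 0.2697 x 0.03197 = 0.008622 mol.
n(HClO4) used = 0.2169 x 0.008680 = 0.001883 mol, which equals the excess n(KOH).
So n(KOH) consumed by the sample = 0.008622 - 0.001883 = 0.006740 mol.
n(C6H8O6) = 0.006740 / 1 = 0.006740 mol.
mass = 0.006740 mol x 176.12 g/mol = 1.19 g.

1.19 g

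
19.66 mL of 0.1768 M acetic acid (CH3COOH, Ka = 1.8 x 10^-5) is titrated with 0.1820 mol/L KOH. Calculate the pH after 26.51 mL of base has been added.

12.47

n(acid) = 0.1768 x 0.01966 = 0.003476 mol; n(KOH) added = 0.1820 x 0.02651 = 0.004825 mol.
Base is in excess by 0.004825 - 0.003476 = 0.001349 mol in a total volume of 0.04617 L.
[OH^-] = 0.001349/0.04617 = 0.02922 M, so pOH = 1.53 and pH = 14.00 - 1.53 = 12.47.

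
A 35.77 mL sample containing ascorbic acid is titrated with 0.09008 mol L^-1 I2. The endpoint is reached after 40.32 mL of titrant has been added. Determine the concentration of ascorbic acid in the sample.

n(I2) = 0.09008 x 0.04032 = 0.003632 mol.
From the balanced equation, 1 mol I2 reacts with 1 mol ascorbic acid, so n(ascorbic acid) = 0.003632 x 1/1 = 0.003632 mol.
[ascorbic acid] = 0.003632 / 0.03577 L = 0.102 M.

0.102 M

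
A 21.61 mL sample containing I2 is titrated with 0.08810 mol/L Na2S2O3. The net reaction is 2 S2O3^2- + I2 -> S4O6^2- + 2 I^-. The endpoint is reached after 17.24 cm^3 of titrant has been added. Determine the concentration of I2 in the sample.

0.0351 M

n(Na2S2O3) = 0.08810 x 0.01724 = 0.001519 mol.
From the balanced equation, 2 mol Na2S2O3 reacts with 1 mol I2, so n(I2) = 0.001519 x 1/2 = 0.0007594 mol.
[I2] = 0.0007594 / 0.02161 L = 0.0351 M.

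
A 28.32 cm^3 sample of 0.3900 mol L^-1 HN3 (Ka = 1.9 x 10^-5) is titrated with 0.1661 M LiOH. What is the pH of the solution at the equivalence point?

n(HN3) = 0.3900 x 0.02832 = 0.01104 mol; V(LiOH) at equivalence = 0.01104/0.1661 = 0.06649 L.
At equivalence all the acid is converted to N3-; total volume = 0.02832 + 0.06649 = 0.09481 L, so [N3-] = 0.01104/0.09481 = 0.1165 M.
Kb = Kw/Ka = 1.0e-14 / 1.9 x 10^-5 = 5.26e-10.
[OH^-] = sqrt(Kb x [N3-]) = sqrt(5.26e-10 x 0.1165) = 7.83e-6 M.
pOH = 5.11, so pH = 14.00 - 5.11 = 8.89.

8.89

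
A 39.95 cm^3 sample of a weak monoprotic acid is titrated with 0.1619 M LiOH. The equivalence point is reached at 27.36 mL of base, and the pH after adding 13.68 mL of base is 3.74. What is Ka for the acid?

1.8 x 10^-4

13.68 mL is half of the equivalence volume, so this is the half-equivalence point where [HA] = [A^-].
At half-equivalence pH = pKa, so pKa = 3.74.
Ka = 10^(-3.74) = 1.8 x 10^-4.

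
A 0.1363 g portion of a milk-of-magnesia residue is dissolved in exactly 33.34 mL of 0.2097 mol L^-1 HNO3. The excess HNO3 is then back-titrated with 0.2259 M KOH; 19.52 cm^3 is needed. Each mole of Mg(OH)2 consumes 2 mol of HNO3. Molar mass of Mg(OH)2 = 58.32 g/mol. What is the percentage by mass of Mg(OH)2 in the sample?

55.2%

Total n(HNO3) added = 0.2097 x 0.03334 = 0.006991 mol.
n(KOH) used = 0.2259 x 0.01952 = 0.004410 mol, which equals the excess n(HNO3).
So n(HNO3) consumed by the sample = 0.006991 - 0.004410 = 0.002582 mol.
n(Mg(OH)2) = 0.002582 / 2 = 0.001291 mol.
mass Mg(OH)2 = 0.001291 x 58.32 = 0.07529 g, so %Mg(OH)2 = 0.07529/0.1363 x 100 = 55.2%.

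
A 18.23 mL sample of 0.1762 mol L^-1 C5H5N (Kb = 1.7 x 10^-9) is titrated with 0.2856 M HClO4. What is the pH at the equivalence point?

3.10

n(C5H5N) = 0.1762 x 0.01823 = 0.003212 mol; V(HClO4) at equivalence = 0.003212/0.2856 = 0.01125 L.
At equivalence the base is fully converted to C5H5NH+; total volume = 0.02948 L, so [C5H5NH+] = 0.003212/0.02948 = 0.1090 M.
Ka(C5H5NH+) = Kw/Kb = 1.0e-14 / 1.7 x 10^-9 = 5.88e-6.
[H^+] = sqrt(Ka x [C5H5NH+]) = sqrt(5.88e-6 x 0.1090) = 0.000801 M.
pH = -log(0.000801) = 3.10.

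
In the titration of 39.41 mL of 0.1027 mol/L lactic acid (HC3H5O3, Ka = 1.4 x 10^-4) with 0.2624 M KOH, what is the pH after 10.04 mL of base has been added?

4.12

Initial n(HC3H5O3) = 0.1027 x 0.03941 = 0.004047 mol.
n(KOH) added = 0.2624 x 0.01004 = 0.002634 mol, converting that many moles of HC3H5O3 to C3H5O3-.
Remaining n(HC3H5O3) = 0.001413 mol; n(C3H5O3-) = 0.002634 mol.
By Henderson-Hasselbalch, pH = pKa + log([A^-]/[HA]) = 3.85 + log(0.002634/0.001413) = 3.85 + (+0.27) = 4.12.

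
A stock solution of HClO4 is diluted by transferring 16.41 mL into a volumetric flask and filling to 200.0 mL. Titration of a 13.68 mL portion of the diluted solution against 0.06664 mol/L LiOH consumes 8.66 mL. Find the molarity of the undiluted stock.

0.514 M

n(LiOH) = 0.06664 x 0.008660 = 0.0005771 mol.
n(HClO4) in the aliquot = 0.0005771 mol.
[diluted HClO4] = 0.0005771 / 0.01368 = 0.04219 M.
Dilution factor = 200.0/16.41 = 12.19, so [stock] = 0.04219 x 12.19 = 0.514 M.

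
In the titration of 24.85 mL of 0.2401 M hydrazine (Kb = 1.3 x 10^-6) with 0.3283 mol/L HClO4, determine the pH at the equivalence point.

n(N2H4) = 0.2401 x 0.02485 = 0.005966 mol; V(HClO4) at equivalence = 0.005966/0.3283 = 0.01817 L.
At equivalence the base is fully converted to N2H5+; total volume = 0.04302 L, so [N2H5+] = 0.005966/0.04302 = 0.1387 M.
Ka(N2H5+) = Kw/Kb = 1.0e-14 / 1.3 x 10^-6 = 7.69e-9.
[H^+] = sqrt(Ka x [N2H5+]) = sqrt(7.69e-9 x 0.1387) = 3.27e-5 M.
pH = -log(3.27e-5) = 4.49.

4.49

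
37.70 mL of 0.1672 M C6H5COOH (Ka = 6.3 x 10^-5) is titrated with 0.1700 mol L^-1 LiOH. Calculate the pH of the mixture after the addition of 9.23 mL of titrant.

Initial n(C6H5COOH) = 0.1672 x 0.03770 = 0.006303 mol.
n(LiOH) added = 0.1700 x 0.009230 = 0.001569 mol, converting that many moles of C6H5COOH to C6H5COO-.
Remaining n(C6H5COOH) = 0.004734 mol; n(C6H5COO-) = 0.001569 mol.
By Henderson-Hasselbalch, pH = pKa + log([A^-]/[HA]) = 4.20 + log(0.001569/0.004734) = 4.20 + (-0.48) = 3.72.

3.72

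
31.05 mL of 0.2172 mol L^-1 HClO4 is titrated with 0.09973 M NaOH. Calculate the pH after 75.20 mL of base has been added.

11.85

n(acid) = 0.2172 x 0.03105 = 0.006744 mol; n(NaOH) added = 0.09973 x 0.07520 = 0.007500 mol.
Base is in excess by 0.007500 - 0.006744 = 0.0007556 mol in a total volume of 0.1062 L.
[OH^-] = 0.0007556/0.1062 = 0.007112 M, so pOH = 2.15 and pH = 14.00 - 2.15 = 11.85.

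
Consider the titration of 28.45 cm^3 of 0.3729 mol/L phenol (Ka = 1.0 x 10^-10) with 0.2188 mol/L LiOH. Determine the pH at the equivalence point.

11.57

n(C6H5OH) = 0.3729 x 0.02845 = 0.01061 mol; V(LiOH) at equivalence = 0.01061/0.2188 = 0.04849 L.
At equivalence all the acid is converted to C6H5O-; total volume = 0.02845 + 0.04849 = 0.07694 L, so [C6H5O-] = 0.01061/0.07694 = 0.1379 M.
Kb = Kw/Ka = 1.0e-14 / 1.0 x 10^-10 = 0.000100.
[OH^-] = sqrt(Kb x [C6H5O-]) = sqrt(0.000100 x 0.1379) = 0.00371 M.
pOH = 2.43, so pH = 14.00 - 2.43 = 11.57.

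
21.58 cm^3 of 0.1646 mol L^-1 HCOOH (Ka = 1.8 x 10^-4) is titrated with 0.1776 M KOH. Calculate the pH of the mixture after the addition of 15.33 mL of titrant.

4.26

Initial n(HCOOH) = 0.1646 x 0.02158 = 0.003552 mol.
n(KOH) added = 0.1776 x 0.01533 = 0.002723 mol, converting that many moles of HCOOH to HCOO-.
Remaining n(HCOOH) = 0.0008295 mol; n(HCOO-) = 0.002723 mol.
By Henderson-Hasselbalch, pH = pKa + log([A^-]/[HA]) = 3.74 + log(0.002723/0.0008295) = 3.74 + (+0.52) = 4.26.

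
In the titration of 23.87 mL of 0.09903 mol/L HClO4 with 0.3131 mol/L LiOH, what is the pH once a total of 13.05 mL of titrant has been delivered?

n(acid) = 0.09903 x 0.02387 = 0.002364 mol; n(LiOH) added = 0.3131 x 0.01305 = 0.004086 mol.
Base is in excess by 0.004086 - 0.002364 = 0.001722 mol in a total volume of 0.03692 L.
[OH^-] = 0.001722/0.03692 = 0.04664 M, so pOH = 1.33 and pH = 14.00 - 1.33 = 12.67.

12.67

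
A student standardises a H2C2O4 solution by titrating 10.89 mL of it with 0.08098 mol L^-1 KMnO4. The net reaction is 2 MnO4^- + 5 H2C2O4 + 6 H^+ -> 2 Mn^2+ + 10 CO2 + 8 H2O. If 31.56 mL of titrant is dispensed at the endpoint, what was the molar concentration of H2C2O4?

n(KMnO4) = 0.08098 x 0.03156 = 0.002556 mol.
From the balanced equation, 2 mol KMnO4 reacts with 5 mol H2C2O4, so n(H2C2O4) = 0.002556 x 5/2 = 0.006389 mol.
[H2C2O4] = 0.006389 / 0.01089 L = 0.587 M.

0.587 M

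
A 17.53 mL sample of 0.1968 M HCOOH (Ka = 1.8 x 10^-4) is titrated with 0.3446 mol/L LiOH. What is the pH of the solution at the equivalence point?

n(HCOOH) = 0.1968 x 0.01753 = 0.003450 mol; V(LiOH) at equivalence = 0.003450/0.3446 = 0.01001 L.
At equivalence all the acid is converted to HCOO-; total volume = 0.01753 + 0.01001 = 0.02754 L, so [HCOO-] = 0.003450/0.02754 = 0.1253 M.
Kb = Kw/Ka = 1.0e-14 / 1.8 x 10^-4 = 5.56e-11.
[OH^-] = sqrt(Kb x [HCOO-]) = sqrt(5.56e-11 x 0.1253) = 2.64e-6 M.
pOH = 5.58, so pH = 14.00 - 5.58 = 8.42.

8.42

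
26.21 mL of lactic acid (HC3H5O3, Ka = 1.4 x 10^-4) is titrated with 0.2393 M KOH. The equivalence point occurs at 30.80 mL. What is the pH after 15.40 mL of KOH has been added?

3.85

15.40 mL is exactly half the equivalence volume (30.80/2), i.e. the half-equivalence point.
There, n(HA) = n(A^-), so pH = pKa = -log(1.4 x 10^-4) = 3.85.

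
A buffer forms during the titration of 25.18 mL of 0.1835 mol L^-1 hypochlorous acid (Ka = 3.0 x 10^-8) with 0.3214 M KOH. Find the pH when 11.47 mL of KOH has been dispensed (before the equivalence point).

Initial n(HClO) = 0.1835 x 0.02518 = 0.004621 mol.
n(KOH) added = 0.3214 x 0.01147 = 0.003686 mol, converting that many moles of HClO to ClO-.
Remaining n(HClO) = 0.0009341 mol; n(ClO-) = 0.003686 mol.
By Henderson-Hasselbalch, pH = pKa + log([A^-]/[HA]) = 7.52 + log(0.003686/0.0009341) = 7.52 + (+0.60) = 8.12.

8.12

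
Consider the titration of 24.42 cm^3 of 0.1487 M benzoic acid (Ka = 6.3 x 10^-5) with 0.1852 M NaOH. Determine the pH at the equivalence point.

8.56

n(C6H5COOH) = 0.1487 x 0.02442 = 0.003631 mol; V(NaOH) at equivalence = 0.003631/0.1852 = 0.01961 L.
At equivalence all the acid is converted to C6H5COO-; total volume = 0.02442 + 0.01961 = 0.04403 L, so [C6H5COO-] = 0.003631/0.04403 = 0.08248 M.
Kb = Kw/Ka = 1.0e-14 / 6.3 x 10^-5 = 1.59e-10.
[OH^-] = sqrt(Kb x [C6H5COO-]) = sqrt(1.59e-10 x 0.08248) = 3.62e-6 M.
pOH = 5.44, so pH = 14.00 - 5.44 = 8.56.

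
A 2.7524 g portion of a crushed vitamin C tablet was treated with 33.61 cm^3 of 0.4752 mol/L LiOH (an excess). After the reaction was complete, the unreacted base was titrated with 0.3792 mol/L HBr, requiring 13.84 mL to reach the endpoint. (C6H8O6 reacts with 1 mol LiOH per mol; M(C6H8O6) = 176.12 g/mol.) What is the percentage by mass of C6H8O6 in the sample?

68.6%

Total n(LiOH) added = 0.4752 x 0.03361 = 0.01597 mol.
n(HBr) used = 0.3792 x 0.01384 = 0.005248 mol, which equals the excess n(LiOH).
So n(LiOH) consumed by the sample = 0.01597 - 0.005248 = 0.01072 mol.
n(C6H8O6) = 0.01072 / 1 = 0.01072 mol.
mass C6H8O6 = 0.01072 x 176.12 = 1.889 g, so %C6H8O6 = 1.889/2.7524 x 100 = 68.6%.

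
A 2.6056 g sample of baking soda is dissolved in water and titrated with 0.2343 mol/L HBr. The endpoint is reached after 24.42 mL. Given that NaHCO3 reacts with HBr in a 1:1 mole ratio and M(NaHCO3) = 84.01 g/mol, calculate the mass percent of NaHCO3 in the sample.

n(HBr) = 0.2343 x 0.02442 = 0.005722 mol.
n(NaHCO3) = 0.005722 / 1 = 0.005722 mol.
mass of NaHCO3 = 0.005722 x 84.01 = 0.4807 g.
% purity = 0.4807 / 2.6056 x 100 = 18.4%.

18.4%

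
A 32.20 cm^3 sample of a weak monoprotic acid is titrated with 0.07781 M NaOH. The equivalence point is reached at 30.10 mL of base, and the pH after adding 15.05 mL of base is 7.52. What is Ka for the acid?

15.05 mL is half of the equivalence volume, so this is the half-equivalence point where [HA] = [A^-].
At half-equivalence pH = pKa, so pKa = 7.52.
Ka = 10^(-7.52) = 3.0 x 10^-8.

3.0 x 10^-8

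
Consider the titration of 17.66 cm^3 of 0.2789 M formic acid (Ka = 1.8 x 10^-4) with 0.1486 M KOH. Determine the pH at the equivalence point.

n(HCOOH) = 0.2789 x 0.01766 = 0.004925 mol; V(KOH) at equivalence = 0.004925/0.1486 = 0.03315 L.
At equivalence all the acid is converted to HCOO-; total volume = 0.01766 + 0.03315 = 0.05081 L, so [HCOO-] = 0.004925/0.05081 = 0.09695 M.
Kb = Kw/Ka = 1.0e-14 / 1.8 x 10^-4 = 5.56e-11.
[OH^-] = sqrt(Kb x [HCOO-]) = sqrt(5.56e-11 x 0.09695) = 2.32e-6 M.
pOH = 5.63, so pH = 14.00 - 5.63 = 8.37.

8.37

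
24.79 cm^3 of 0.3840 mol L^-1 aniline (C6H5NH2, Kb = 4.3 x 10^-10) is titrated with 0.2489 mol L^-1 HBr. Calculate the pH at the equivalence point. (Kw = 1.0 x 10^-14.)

2.73

n(C6H5NH2) = 0.3840 x 0.02479 = 0.009519 mol; V(HBr) at equivalence = 0.009519/0.2489 = 0.03825 L.
At equivalence the base is fully converted to C6H5NH3+; total volume = 0.06304 L, so [C6H5NH3+] = 0.009519/0.06304 = 0.1510 M.
Ka(C6H5NH3+) = Kw/Kb = 1.0e-14 / 4.3 x 10^-10 = 2.33e-5.
[H^+] = sqrt(Ka x [C6H5NH3+]) = sqrt(2.33e-5 x 0.1510) = 0.00187 M.
pH = -log(0.00187) = 2.73.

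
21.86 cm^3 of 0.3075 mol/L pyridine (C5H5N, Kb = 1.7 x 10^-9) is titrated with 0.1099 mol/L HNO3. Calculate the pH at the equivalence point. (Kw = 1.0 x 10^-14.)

n(C5H5N) = 0.3075 x 0.02186 = 0.006722 mol; V(HNO3) at equivalence = 0.006722/0.1099 = 0.06116 L.
At equivalence the base is fully converted to C5H5NH+; total volume = 0.08302 L, so [C5H5NH+] = 0.006722/0.08302 = 0.08096 M.
Ka(C5H5NH+) = Kw/Kb = 1.0e-14 / 1.7 x 10^-9 = 5.88e-6.
[H^+] = sqrt(Ka x [C5H5NH+]) = sqrt(5.88e-6 x 0.08096) = 0.000690 M.
pH = -log(0.000690) = 3.16.

3.16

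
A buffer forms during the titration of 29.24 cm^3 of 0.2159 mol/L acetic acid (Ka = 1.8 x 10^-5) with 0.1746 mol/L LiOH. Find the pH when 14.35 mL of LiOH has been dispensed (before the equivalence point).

4.56

Initial n(CH3COOH) = 0.2159 x 0.02924 = 0.006313 mol.
n(LiOH) added = 0.1746 x 0.01435 = 0.002506 mol, converting that many moles of CH3COOH to CH3COO-.
Remaining n(CH3COOH) = 0.003807 mol; n(CH3COO-) = 0.002506 mol.
By Henderson-Hasselbalch, pH = pKa + log([A^-]/[HA]) = 4.74 + log(0.002506/0.003807) = 4.74 + (-0.18) = 4.56.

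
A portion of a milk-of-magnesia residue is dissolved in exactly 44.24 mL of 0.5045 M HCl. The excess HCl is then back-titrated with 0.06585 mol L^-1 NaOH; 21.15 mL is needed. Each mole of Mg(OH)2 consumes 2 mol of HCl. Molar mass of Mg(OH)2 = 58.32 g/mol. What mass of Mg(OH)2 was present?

0.610 g

Total n(HCl) added = 0.5045 x 0.04424 = 0.02232 mol.
n(NaOH) used = 0.06585 x 0.02115 = 0.001393 mol, which equals the excess n(HCl).
So n(HCl) consumed by the sample = 0.02232 - 0.001393 = 0.02093 mol.
n(Mg(OH)2) = 0.02093 / 2 = 0.01046 mol.
mass = 0.01046 mol x 58.32 g/mol = 0.610 g.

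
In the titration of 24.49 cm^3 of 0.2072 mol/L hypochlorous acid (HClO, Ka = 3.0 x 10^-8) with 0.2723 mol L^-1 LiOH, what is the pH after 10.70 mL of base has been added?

7.65

Initial n(HClO) = 0.2072 x 0.02449 = 0.005074 mol.
n(LiOH) added = 0.2723 x 0.01070 = 0.002914 mol, converting that many moles of HClO to ClO-.
Remaining n(HClO) = 0.002161 mol; n(ClO-) = 0.002914 mol.
By Henderson-Hasselbalch, pH = pKa + log([A^-]/[HA]) = 7.52 + log(0.002914/0.002161) = 7.52 + (+0.13) = 7.65.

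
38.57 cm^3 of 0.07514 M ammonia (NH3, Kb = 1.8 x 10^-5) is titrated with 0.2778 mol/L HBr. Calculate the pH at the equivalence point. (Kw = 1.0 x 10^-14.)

5.24

n(NH3) = 0.07514 x 0.03857 = 0.002898 mol; V(HBr) at equivalence = 0.002898/0.2778 = 0.01043 L.
At equivalence the base is fully converted to NH4+; total volume = 0.04900 L, so [NH4+] = 0.002898/0.04900 = 0.05914 M.
Ka(NH4+) = Kw/Kb = 1.0e-14 / 1.8 x 10^-5 = 5.56e-10.
[H^+] = sqrt(Ka x [NH4+]) = sqrt(5.56e-10 x 0.05914) = 5.73e-6 M.
pH = -log(5.73e-6) = 5.24.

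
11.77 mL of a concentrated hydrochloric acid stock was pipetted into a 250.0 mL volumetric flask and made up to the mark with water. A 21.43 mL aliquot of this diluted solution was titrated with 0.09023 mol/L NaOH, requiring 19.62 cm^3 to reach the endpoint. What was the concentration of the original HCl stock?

n(NaOH) = 0.09023 x 0.01962 = 0.001770 mol.
n(HCl) in the aliquot = 0.001770 mol.
[diluted HCl] = 0.001770 / 0.02143 = 0.08261 M.
Dilution factor = 250.0/11.77 = 21.24, so [stock] = 0.08261 x 21.24 = 1.75 M.

1.75 M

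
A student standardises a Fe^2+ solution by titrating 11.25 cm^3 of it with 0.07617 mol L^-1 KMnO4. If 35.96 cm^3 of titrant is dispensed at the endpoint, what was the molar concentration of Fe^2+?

n(KMnO4) = 0.07617 x 0.03596 = 0.002739 mol.
From the balanced equation, 1 mol KMnO4 reacts with 5 mol Fe^2+, so n(Fe^2+) = 0.002739 x 5/1 = 0.01370 mol.
[Fe^2+] = 0.01370 / 0.01125 L = 1.22 M.

1.22 M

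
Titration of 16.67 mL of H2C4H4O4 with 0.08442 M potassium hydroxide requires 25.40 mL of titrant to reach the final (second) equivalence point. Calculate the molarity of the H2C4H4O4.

n(KOH) = 0.08442 x 0.02540 = 0.002144 mol.
At the final (second) equivalence point, 2 mol OH^- react per mol H2C4H4O4, so n(H2C4H4O4) = 0.002144 / 2 = 0.001072 mol.
[H2C4H4O4] = 0.001072 / 0.01667 L = 0.0643 M.

0.0643 M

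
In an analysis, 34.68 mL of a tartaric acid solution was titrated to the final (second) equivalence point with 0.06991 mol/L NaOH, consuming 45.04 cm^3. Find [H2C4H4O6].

0.0454 M

n(NaOH) = 0.06991 x 0.04504 = 0.003149 mol.
At the final (second) equivalence point, 2 mol OH^- react per mol H2C4H4O6, so n(H2C4H4O6) = 0.003149 / 2 = 0.001574 mol.
[H2C4H4O6] = 0.001574 / 0.03468 L = 0.0454 M.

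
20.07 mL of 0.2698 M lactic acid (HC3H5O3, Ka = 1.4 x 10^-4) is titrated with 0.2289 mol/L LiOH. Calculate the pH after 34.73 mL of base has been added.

12.67

n(acid) = 0.2698 x 0.02007 = 0.005415 mol; n(LiOH) added = 0.2289 x 0.03473 = 0.007950 mol.
Base is in excess by 0.007950 - 0.005415 = 0.002535 mol in a total volume of 0.05480 L.
[OH^-] = 0.002535/0.05480 = 0.04626 M, so pOH = 1.33 and pH = 14.00 - 1.33 = 12.67.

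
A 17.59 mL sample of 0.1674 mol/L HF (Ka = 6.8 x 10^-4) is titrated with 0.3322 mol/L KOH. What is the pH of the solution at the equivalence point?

n(HF) = 0.1674 x 0.01759 = 0.002945 mol; V(KOH) at equivalence = 0.002945/0.3322 = 0.008864 L.
At equivalence all the acid is converted to F-; total volume = 0.01759 + 0.008864 = 0.02645 L, so [F-] = 0.002945/0.02645 = 0.1113 M.
Kb = Kw/Ka = 1.0e-14 / 6.8 x 10^-4 = 1.47e-11.
[OH^-] = sqrt(Kb x [F-]) = sqrt(1.47e-11 x 0.1113) = 1.28e-6 M.
pOH = 5.89, so pH = 14.00 - 5.89 = 8.11.

8.11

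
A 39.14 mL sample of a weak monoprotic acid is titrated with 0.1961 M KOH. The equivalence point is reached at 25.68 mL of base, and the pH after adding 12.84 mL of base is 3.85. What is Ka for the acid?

1.4 x 10^-4

12.84 mL is half of the equivalence volume, so this is the half-equivalence point where [HA] = [A^-].
At half-equivalence pH = pKa, so pKa = 3.85.
Ka = 10^(-3.85) = 1.4 x 10^-4.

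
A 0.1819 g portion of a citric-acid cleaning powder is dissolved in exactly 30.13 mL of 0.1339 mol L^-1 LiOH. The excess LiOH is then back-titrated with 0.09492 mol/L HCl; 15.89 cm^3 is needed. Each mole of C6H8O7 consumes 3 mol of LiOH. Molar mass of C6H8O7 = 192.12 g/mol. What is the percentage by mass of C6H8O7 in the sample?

88.9%

Total n(LiOH) added = 0.1339 x 0.03013 = 0.004034 mol.
n(HCl) used = 0.09492 x 0.01589 = 0.001508 mol, which equals the excess n(LiOH).
So n(LiOH) consumed by the sample = 0.004034 - 0.001508 = 0.002526 mol.
n(C6H8O7) = 0.002526 / 3 = 0.0008420 mol.
mass C6H8O7 = 0.0008420 x 192.12 = 0.1618 g, so %C6H8O7 = 0.1618/0.1819 x 100 = 88.9%.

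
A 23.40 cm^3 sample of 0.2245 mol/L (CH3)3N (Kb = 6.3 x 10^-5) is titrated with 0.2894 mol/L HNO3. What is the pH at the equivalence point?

5.35

n((CH3)3N) = 0.2245 x 0.02340 = 0.005253 mol; V(HNO3) at equivalence = 0.005253/0.2894 = 0.01815 L.
At equivalence the base is fully converted to (CH3)3NH+; total volume = 0.04155 L, so [(CH3)3NH+] = 0.005253/0.04155 = 0.1264 M.
Ka((CH3)3NH+) = Kw/Kb = 1.0e-14 / 6.3 x 10^-5 = 1.59e-10.
[H^+] = sqrt(Ka x [(CH3)3NH+]) = sqrt(1.59e-10 x 0.1264) = 4.48e-6 M.
pH = -log(4.48e-6) = 5.35.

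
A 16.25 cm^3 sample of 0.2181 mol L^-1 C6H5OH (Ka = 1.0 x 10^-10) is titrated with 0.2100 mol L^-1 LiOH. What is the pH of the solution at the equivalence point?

n(C6H5OH) = 0.2181 x 0.01625 = 0.003544 mol; V(LiOH) at equivalence = 0.003544/0.2100 = 0.01688 L.
At equivalence all the acid is converted to C6H5O-; total volume = 0.01625 + 0.01688 = 0.03313 L, so [C6H5O-] = 0.003544/0.03313 = 0.1070 M.
Kb = Kw/Ka = 1.0e-14 / 1.0 x 10^-10 = 0.000100.
[OH^-] = sqrt(Kb x [C6H5O-]) = sqrt(0.000100 x 0.1070) = 0.00327 M.
pOH = 2.49, so pH = 14.00 - 2.49 = 11.51.

11.51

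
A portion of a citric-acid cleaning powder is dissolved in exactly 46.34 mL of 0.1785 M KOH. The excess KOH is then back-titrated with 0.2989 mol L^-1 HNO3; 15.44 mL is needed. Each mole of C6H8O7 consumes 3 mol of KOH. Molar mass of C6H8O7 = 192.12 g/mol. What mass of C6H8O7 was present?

0.234 g

Total n(KOH) added = 0.1785 x 0.04634 = 0.008272 mol.
n(HNO3) used = 0.2989 x 0.01544 = 0.004615 mol, which equals the excess n(KOH).
So n(KOH) consumed by the sample = 0.008272 - 0.004615 = 0.003657 mol.
n(C6H8O7) = 0.003657 / 3 = 0.001219 mol.
mass = 0.001219 mol x 192.12 g/mol = 0.234 g.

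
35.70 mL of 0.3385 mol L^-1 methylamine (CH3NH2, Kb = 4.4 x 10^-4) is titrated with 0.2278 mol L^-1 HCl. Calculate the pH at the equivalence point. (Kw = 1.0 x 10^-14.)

n(CH3NH2) = 0.3385 x 0.03570 = 0.01208 mol; V(HCl) at equivalence = 0.01208/0.2278 = 0.05305 L.
At equivalence the base is fully converted to CH3NH3+; total volume = 0.08875 L, so [CH3NH3+] = 0.01208/0.08875 = 0.1362 M.
Ka(CH3NH3+) = Kw/Kb = 1.0e-14 / 4.4 x 10^-4 = 2.27e-11.
[H^+] = sqrt(Ka x [CH3NH3+]) = sqrt(2.27e-11 x 0.1362) = 1.76e-6 M.
pH = -log(1.76e-6) = 5.75.

5.75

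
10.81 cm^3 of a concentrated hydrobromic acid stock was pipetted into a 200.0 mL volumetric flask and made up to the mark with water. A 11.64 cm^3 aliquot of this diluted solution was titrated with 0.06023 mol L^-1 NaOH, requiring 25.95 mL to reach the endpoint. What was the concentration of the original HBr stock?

n(NaOH) = 0.06023 x 0.02595 = 0.001563 mol.
n(HBr) in the aliquot = 0.001563 mol.
[diluted HBr] = 0.001563 / 0.01164 = 0.1343 M.
Dilution factor = 200.0/10.81 = 18.50, so [stock] = 0.1343 x 18.50 = 2.48 M.

2.48 M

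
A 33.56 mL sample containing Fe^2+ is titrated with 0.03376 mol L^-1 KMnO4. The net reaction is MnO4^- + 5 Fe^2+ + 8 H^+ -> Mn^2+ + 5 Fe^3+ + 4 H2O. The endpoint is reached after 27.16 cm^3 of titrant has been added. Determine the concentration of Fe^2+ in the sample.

0.137 M

n(KMnO4) = 0.03376 x 0.02716 = 0.0009169 mol.
From the balanced equation, 1 mol KMnO4 reacts with 5 mol Fe^2+, so n(Fe^2+) = 0.0009169 x 5/1 = 0.004585 mol.
[Fe^2+] = 0.004585 / 0.03356 L = 0.137 M.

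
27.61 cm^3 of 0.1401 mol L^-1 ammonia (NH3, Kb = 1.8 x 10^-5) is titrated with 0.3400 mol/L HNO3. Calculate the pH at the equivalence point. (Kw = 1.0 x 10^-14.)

5.13

n(NH3) = 0.1401 x 0.02761 = 0.003868 mol; V(HNO3) at equivalence = 0.003868/0.3400 = 0.01138 L.
At equivalence the base is fully converted to NH4+; total volume = 0.03899 L, so [NH4+] = 0.003868/0.03899 = 0.09922 M.
Ka(NH4+) = Kw/Kb = 1.0e-14 / 1.8 x 10^-5 = 5.56e-10.
[H^+] = sqrt(Ka x [NH4+]) = sqrt(5.56e-10 x 0.09922) = 7.42e-6 M.
pH = -log(7.42e-6) = 5.13.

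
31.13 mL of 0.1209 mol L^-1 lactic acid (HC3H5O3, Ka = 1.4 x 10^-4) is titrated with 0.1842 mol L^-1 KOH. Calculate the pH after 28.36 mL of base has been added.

12.39

n(acid) = 0.1209 x 0.03113 = 0.003764 mol; n(KOH) added = 0.1842 x 0.02836 = 0.005224 mol.
Base is in excess by 0.005224 - 0.003764 = 0.001460 mol in a total volume of 0.05949 L.
[OH^-] = 0.001460/0.05949 = 0.02455 M, so pOH = 1.61 and pH = 14.00 - 1.61 = 12.39.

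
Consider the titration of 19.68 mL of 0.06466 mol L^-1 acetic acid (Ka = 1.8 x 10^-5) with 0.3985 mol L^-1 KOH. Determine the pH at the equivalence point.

n(CH3COOH) = 0.06466 x 0.01968 = 0.001273 mol; V(KOH) at equivalence = 0.001273/0.3985 = 0.003193 L.
At equivalence all the acid is converted to CH3COO-; total volume = 0.01968 + 0.003193 = 0.02287 L, so [CH3COO-] = 0.001273/0.02287 = 0.05563 M.
Kb = Kw/Ka = 1.0e-14 / 1.8 x 10^-5 = 5.56e-10.
[OH^-] = sqrt(Kb x [CH3COO-]) = sqrt(5.56e-10 x 0.05563) = 5.56e-6 M.
pOH = 5.25, so pH = 14.00 - 5.25 = 8.75.

8.75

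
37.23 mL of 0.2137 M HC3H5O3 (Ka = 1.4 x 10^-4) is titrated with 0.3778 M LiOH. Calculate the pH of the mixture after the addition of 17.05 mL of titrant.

4.48

Initial n(HC3H5O3) = 0.2137 x 0.03723 = 0.007956 mol.
n(LiOH) added = 0.3778 x 0.01705 = 0.006441 mol, converting that many moles of HC3H5O3 to C3H5O3-.
Remaining n(HC3H5O3) = 0.001515 mol; n(C3H5O3-) = 0.006441 mol.
By Henderson-Hasselbalch, pH = pKa + log([A^-]/[HA]) = 3.85 + log(0.006441/0.001515) = 3.85 + (+0.63) = 4.48.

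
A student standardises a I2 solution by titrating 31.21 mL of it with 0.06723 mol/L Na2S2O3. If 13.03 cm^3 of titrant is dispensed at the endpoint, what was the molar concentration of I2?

0.0140 M

n(Na2S2O3) = 0.06723 x 0.01303 = 0.0008760 mol.
From the balanced equation, 2 mol Na2S2O3 reacts with 1 mol I2, so n(I2) = 0.0008760 x 1/2 = 0.0004380 mol.
[I2] = 0.0004380 / 0.03121 L = 0.0140 M.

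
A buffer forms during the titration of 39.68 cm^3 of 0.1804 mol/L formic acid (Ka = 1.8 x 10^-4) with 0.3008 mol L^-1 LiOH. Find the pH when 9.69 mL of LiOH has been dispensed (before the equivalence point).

3.58

Initial n(HCOOH) = 0.1804 x 0.03968 = 0.007158 mol.
n(LiOH) added = 0.3008 x 0.009690 = 0.002915 mol, converting that many moles of HCOOH to HCOO-.
Remaining n(HCOOH) = 0.004244 mol; n(HCOO-) = 0.002915 mol.
By Henderson-Hasselbalch, pH = pKa + log([A^-]/[HA]) = 3.74 + log(0.002915/0.004244) = 3.74 + (-0.16) = 3.58.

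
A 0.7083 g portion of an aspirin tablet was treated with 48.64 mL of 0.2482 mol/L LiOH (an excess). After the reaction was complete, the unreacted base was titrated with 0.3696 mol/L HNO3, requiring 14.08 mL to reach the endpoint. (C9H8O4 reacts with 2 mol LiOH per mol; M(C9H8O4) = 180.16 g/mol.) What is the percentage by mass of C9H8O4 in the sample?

87.4%

Total n(LiOH) added = 0.2482 x 0.04864 = 0.01207 mol.
n(HNO3) used = 0.3696 x 0.01408 = 0.005204 mol, which equals the excess n(LiOH).
So n(LiOH) consumed by the sample = 0.01207 - 0.005204 = 0.006868 mol.
n(C9H8O4) = 0.006868 / 2 = 0.003434 mol.
mass C9H8O4 = 0.003434 x 180.16 = 0.6187 g, so %C9H8O4 = 0.6187/0.7083 x 100 = 87.4%.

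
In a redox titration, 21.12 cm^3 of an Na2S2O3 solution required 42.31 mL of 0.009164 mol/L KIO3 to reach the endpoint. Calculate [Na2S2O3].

0.110 M

n(KIO3) = 0.009164 x 0.04231 = 0.0003877 mol.
From the balanced equation, 1 mol KIO3 reacts with 6 mol Na2S2O3, so n(Na2S2O3) = 0.0003877 x 6/1 = 0.002326 mol.
[Na2S2O3] = 0.002326 / 0.02112 L = 0.110 M.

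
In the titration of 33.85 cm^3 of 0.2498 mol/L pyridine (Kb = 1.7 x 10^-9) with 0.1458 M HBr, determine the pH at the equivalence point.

n(C5H5N) = 0.2498 x 0.03385 = 0.008456 mol; V(HBr) at equivalence = 0.008456/0.1458 = 0.05800 L.
At equivalence the base is fully converted to C5H5NH+; total volume = 0.09185 L, so [C5H5NH+] = 0.008456/0.09185 = 0.09206 M.
Ka(C5H5NH+) = Kw/Kb = 1.0e-14 / 1.7 x 10^-9 = 5.88e-6.
[H^+] = sqrt(Ka x [C5H5NH+]) = sqrt(5.88e-6 x 0.09206) = 0.000736 M.
pH = -log(0.000736) = 3.13.

3.13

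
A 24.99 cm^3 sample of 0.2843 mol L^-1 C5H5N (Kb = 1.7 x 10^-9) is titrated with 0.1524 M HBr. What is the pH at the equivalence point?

n(C5H5N) = 0.2843 x 0.02499 = 0.007105 mol; V(HBr) at equivalence = 0.007105/0.1524 = 0.04662 L.
At equivalence the base is fully converted to C5H5NH+; total volume = 0.07161 L, so [C5H5NH+] = 0.007105/0.07161 = 0.09922 M.
Ka(C5H5NH+) = Kw/Kb = 1.0e-14 / 1.7 x 10^-9 = 5.88e-6.
[H^+] = sqrt(Ka x [C5H5NH+]) = sqrt(5.88e-6 x 0.09922) = 0.000764 M.
pH = -log(0.000764) = 3.12.

3.12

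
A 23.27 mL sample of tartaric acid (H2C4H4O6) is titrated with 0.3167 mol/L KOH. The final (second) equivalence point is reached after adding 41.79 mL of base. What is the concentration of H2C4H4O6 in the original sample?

0.284 M

n(KOH) = 0.3167 x 0.04179 = 0.01323 mol.
At the final (second) equivalence point, 2 mol OH^- react per mol H2C4H4O6, so n(H2C4H4O6) = 0.01323 / 2 = 0.006617 mol.
[H2C4H4O6] = 0.006617 / 0.02327 L = 0.284 M.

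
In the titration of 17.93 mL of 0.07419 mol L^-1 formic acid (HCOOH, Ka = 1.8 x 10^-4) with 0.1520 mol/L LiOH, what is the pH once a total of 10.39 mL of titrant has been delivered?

n(acid) = 0.07419 x 0.01793 = 0.001330 mol; n(LiOH) added = 0.1520 x 0.01039 = 0.001579 mol.
Base is in excess by 0.001579 - 0.001330 = 0.0002491 mol in a total volume of 0.02832 L.
[OH^-] = 0.0002491/0.02832 = 0.008794 M, so pOH = 2.06 and pH = 14.00 - 2.06 = 11.94.

11.94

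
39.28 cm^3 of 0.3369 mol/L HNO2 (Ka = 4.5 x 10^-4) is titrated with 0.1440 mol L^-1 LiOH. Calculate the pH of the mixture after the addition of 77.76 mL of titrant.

4.09

Initial n(HNO2) = 0.3369 x 0.03928 = 0.01323 mol.
n(LiOH) added = 0.1440 x 0.07776 = 0.01120 mol, converting that many moles of HNO2 to NO2-.
Remaining n(HNO2) = 0.002036 mol; n(NO2-) = 0.01120 mol.
By Henderson-Hasselbalch, pH = pKa + log([A^-]/[HA]) = 3.35 + log(0.01120/0.002036) = 3.35 + (+0.74) = 4.09.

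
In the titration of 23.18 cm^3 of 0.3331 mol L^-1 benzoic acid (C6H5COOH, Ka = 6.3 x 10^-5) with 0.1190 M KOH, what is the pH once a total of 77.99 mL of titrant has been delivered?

12.19

n(acid) = 0.3331 x 0.02318 = 0.007721 mol; n(KOH) added = 0.1190 x 0.07799 = 0.009281 mol.
Base is in excess by 0.009281 - 0.007721 = 0.001560 mol in a total volume of 0.1012 L.
[OH^-] = 0.001560/0.1012 = 0.01542 M, so pOH = 1.81 and pH = 14.00 - 1.81 = 12.19.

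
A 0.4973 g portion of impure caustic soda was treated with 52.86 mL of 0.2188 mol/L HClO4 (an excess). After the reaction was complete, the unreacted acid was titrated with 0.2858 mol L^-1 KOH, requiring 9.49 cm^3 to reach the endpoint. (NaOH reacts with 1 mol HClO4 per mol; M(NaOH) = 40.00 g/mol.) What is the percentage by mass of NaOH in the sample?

71.2%

Total n(HClO4) added = 0.2188 x 0.05286 = 0.01157 mol.
n(KOH) used = 0.2858 x 0.009490 = 0.002712 mol, which equals the excess n(HClO4).
So n(HClO4) consumed by the sample = 0.01157 - 0.002712 = 0.008854 mol.
n(NaOH) = 0.008854 / 1 = 0.008854 mol.
mass NaOH = 0.008854 x 40.00 = 0.3541 g, so %NaOH = 0.3541/0.4973 x 100 = 71.2%.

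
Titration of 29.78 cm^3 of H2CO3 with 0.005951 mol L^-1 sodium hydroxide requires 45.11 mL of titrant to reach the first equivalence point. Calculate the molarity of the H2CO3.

n(NaOH) = 0.005951 x 0.04511 = 0.0002684 mol.
At the first equivalence point, 1 mol OH^- react per mol H2CO3, so n(H2CO3) = 0.0002684 / 1 = 0.0002684 mol.
[H2CO3] = 0.0002684 / 0.02978 L = 0.00901 M.

0.00901 M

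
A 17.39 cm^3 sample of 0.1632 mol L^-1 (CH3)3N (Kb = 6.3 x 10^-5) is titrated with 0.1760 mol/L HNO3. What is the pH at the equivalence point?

n((CH3)3N) = 0.1632 x 0.01739 = 0.002838 mol; V(HNO3) at equivalence = 0.002838/0.1760 = 0.01613 L.
At equivalence the base is fully converted to (CH3)3NH+; total volume = 0.03352 L, so [(CH3)3NH+] = 0.002838/0.03352 = 0.08468 M.
Ka((CH3)3NH+) = Kw/Kb = 1.0e-14 / 6.3 x 10^-5 = 1.59e-10.
[H^+] = sqrt(Ka x [(CH3)3NH+]) = sqrt(1.59e-10 x 0.08468) = 3.67e-6 M.
pH = -log(3.67e-6) = 5.44.

5.44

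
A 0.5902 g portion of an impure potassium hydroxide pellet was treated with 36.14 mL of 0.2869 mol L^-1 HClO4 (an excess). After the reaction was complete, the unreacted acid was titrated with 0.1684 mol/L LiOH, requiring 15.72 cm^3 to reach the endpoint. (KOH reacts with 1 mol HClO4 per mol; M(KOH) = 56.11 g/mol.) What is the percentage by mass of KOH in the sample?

73.4%

Total n(HClO4) added = 0.2869 x 0.03614 = 0.01037 mol.
n(LiOH) used = 0.1684 x 0.01572 = 0.002647 mol, which equals the excess n(HClO4).
So n(HClO4) consumed by the sample = 0.01037 - 0.002647 = 0.007721 mol.
n(KOH) = 0.007721 / 1 = 0.007721 mol.
mass KOH = 0.007721 x 56.11 = 0.4332 g, so %KOH = 0.4332/0.5902 x 100 = 73.4%.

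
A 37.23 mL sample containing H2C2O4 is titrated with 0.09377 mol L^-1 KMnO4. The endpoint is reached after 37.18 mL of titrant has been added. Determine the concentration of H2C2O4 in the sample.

0.234 M

n(KMnO4) = 0.09377 x 0.03718 = 0.003486 mol.
From the balanced equation, 2 mol KMnO4 reacts with 5 mol H2C2O4, so n(H2C2O4) = 0.003486 x 5/2 = 0.008716 mol.
[H2C2O4] = 0.008716 / 0.03723 L = 0.234 M.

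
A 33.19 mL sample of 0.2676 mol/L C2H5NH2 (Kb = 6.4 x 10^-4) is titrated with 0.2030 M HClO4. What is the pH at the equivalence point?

5.87

n(C2H5NH2) = 0.2676 x 0.03319 = 0.008882 mol; V(HClO4) at equivalence = 0.008882/0.2030 = 0.04375 L.
At equivalence the base is fully converted to C2H5NH3+; total volume = 0.07694 L, so [C2H5NH3+] = 0.008882/0.07694 = 0.1154 M.
Ka(C2H5NH3+) = Kw/Kb = 1.0e-14 / 6.4 x 10^-4 = 1.56e-11.
[H^+] = sqrt(Ka x [C2H5NH3+]) = sqrt(1.56e-11 x 0.1154) = 1.34e-6 M.
pH = -log(1.34e-6) = 5.87.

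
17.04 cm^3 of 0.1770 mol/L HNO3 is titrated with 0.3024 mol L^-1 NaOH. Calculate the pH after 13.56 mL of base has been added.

n(acid) = 0.1770 x 0.01704 = 0.003016 mol; n(NaOH) added = 0.3024 x 0.01356 = 0.004101 mol.
Base is in excess by 0.004101 - 0.003016 = 0.001084 mol in a total volume of 0.03060 L.
[OH^-] = 0.001084/0.03060 = 0.03544 M, so pOH = 1.45 and pH = 14.00 - 1.45 = 12.55.

12.55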